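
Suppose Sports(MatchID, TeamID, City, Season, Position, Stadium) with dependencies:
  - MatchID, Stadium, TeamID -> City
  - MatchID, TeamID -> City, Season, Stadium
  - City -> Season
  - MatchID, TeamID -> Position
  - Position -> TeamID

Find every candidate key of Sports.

Attributes never on any right-hand side: {MatchID} — every candidate key must contain it.
{MatchID, Position}⁺ = {City, MatchID, Position, Season, Stadium, TeamID} — all of the relation — so {MatchID, Position} is a candidate key.
{MatchID, TeamID}⁺ = {City, MatchID, Position, Season, Stadium, TeamID} — all of the relation — so {MatchID, TeamID} is a candidate key.
No proper subset of any of these is a key, and no other minimal superkey exists.

{MatchID, Position}, {MatchID, TeamID}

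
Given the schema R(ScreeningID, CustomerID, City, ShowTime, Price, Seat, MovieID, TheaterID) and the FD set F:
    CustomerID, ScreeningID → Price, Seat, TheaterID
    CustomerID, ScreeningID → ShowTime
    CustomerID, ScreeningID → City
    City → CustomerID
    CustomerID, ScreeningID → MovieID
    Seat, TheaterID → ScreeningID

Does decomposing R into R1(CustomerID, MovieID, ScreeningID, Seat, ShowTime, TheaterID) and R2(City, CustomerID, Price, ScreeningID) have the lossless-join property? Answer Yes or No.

Common attributes: {CustomerID, ScreeningID}; their closure is {City, CustomerID, MovieID, Price, ScreeningID, Seat, ShowTime, TheaterID}.
Since R1 ⊆ {City, CustomerID, MovieID, Price, ScreeningID, Seat, ShowTime, TheaterID}, the intersection is a superkey of R1; the decomposition is lossless.

Yes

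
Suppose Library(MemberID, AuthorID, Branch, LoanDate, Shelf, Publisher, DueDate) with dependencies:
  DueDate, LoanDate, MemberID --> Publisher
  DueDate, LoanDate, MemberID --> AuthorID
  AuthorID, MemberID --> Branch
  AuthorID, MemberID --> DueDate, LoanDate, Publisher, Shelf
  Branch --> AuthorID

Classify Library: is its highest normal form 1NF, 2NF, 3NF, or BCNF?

Candidate keys: {AuthorID, MemberID}, {Branch, MemberID}, {DueDate, LoanDate, MemberID}. Prime attributes: {AuthorID, Branch, DueDate, LoanDate, MemberID}.
Branch --> AuthorID breaks BCNF: {Branch}⁺ = {AuthorID, Branch}, so {Branch} is not a superkey.
Its right-hand attributes {AuthorID} are all prime, as are those of every other non-superkey FD — the relation is in 3NF.

3NF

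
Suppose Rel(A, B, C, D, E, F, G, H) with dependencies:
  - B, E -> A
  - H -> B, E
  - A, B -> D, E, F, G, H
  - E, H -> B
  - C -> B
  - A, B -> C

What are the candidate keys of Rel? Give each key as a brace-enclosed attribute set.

{A, B}, {A, C}, {B, E}, {C, E}, {H}

Closure of {H} is {A, B, C, D, E, F, G, H}, the whole schema; {H} is a candidate key.
Closure of {A, B} is {A, B, C, D, E, F, G, H}, the whole schema; {A, B} is a candidate key.
Closure of {A, C} is {A, B, C, D, E, F, G, H}, the whole schema; {A, C} is a candidate key.
Closure of {B, E} is {A, B, C, D, E, F, G, H}, the whole schema; {B, E} is a candidate key.
Closure of {C, E} is {A, B, C, D, E, F, G, H}, the whole schema; {C, E} is a candidate key.
No proper subset of any of these is a key, and no other minimal superkey exists.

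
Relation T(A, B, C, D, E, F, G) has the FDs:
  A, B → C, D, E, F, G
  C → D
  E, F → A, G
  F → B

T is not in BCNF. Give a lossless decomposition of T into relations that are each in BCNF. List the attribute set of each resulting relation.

Candidate keys of the original relation: {A, B}, {A, F}, {E, F}.
Within {A, B, C, D, E, F, G}: {C}⁺ ∩ {A, B, C, D, E, F, G} = {C, D}, not the whole set, so C → D violates BCNF; decompose into {C, D} and {A, B, C, E, F, G}.
{C, D} is in BCNF.
Within {A, B, C, E, F, G}: {F}⁺ ∩ {A, B, C, E, F, G} = {B, F}, not the whole set, so F → B violates BCNF; decompose into {B, F} and {A, C, E, F, G}.
{B, F} is in BCNF.
{A, C, E, F, G} is in BCNF.

{A, C, E, F, G}; {B, F}; {C, D}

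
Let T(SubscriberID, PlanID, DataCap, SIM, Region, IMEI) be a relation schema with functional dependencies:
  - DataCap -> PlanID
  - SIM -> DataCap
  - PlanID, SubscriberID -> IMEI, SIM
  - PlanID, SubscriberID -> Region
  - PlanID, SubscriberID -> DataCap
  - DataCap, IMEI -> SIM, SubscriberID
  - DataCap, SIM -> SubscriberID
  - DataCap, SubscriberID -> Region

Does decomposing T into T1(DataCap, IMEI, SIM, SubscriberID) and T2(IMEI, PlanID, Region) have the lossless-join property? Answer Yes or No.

T1 ∩ T2 = {IMEI}; its closure under F is {IMEI}.
Neither T1 nor T2 is contained in that closure, so the decomposition is lossy.

No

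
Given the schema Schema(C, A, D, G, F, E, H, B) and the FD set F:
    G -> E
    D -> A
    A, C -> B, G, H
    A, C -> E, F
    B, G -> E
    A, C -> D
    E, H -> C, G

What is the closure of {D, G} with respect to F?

{A, D, E, G}

Start with {D, G}.
G -> E applies; add {E} → now {D, E, G}.
D -> A applies; add {A} → now {A, D, E, G}.
No further FD applies.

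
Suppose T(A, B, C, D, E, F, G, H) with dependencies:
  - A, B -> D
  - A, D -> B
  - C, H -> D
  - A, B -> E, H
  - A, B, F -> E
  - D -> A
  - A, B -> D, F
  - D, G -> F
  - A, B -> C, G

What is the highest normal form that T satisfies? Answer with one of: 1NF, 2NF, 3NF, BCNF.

Candidate keys: {A, B}, {C, H}, {D}. Prime attributes: {A, B, C, D, H}.
Every FD has a superkey on the left, so the relation is in BCNF.

BCNF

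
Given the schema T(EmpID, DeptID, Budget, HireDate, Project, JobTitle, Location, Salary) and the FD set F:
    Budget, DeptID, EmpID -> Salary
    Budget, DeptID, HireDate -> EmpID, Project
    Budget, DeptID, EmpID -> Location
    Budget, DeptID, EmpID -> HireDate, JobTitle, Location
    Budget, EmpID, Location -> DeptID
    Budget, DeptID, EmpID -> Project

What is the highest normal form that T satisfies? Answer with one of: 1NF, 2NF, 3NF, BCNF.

Candidate keys: {Budget, DeptID, EmpID}, {Budget, DeptID, HireDate}, {Budget, EmpID, Location}. Prime attributes: {Budget, DeptID, EmpID, HireDate, Location}.
Every FD has a superkey on the left, so the relation is in BCNF.

BCNF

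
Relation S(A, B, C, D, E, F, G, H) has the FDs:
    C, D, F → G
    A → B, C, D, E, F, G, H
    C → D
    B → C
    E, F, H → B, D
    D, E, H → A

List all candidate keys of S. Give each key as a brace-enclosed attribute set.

{A}⁺ = {A, B, C, D, E, F, G, H}, which is every attribute, so {A} is a candidate key.
{B, E, H}⁺ = {A, B, C, D, E, F, G, H}, which is every attribute, so {B, E, H} is a candidate key.
{C, E, H}⁺ = {A, B, C, D, E, F, G, H}, which is every attribute, so {C, E, H} is a candidate key.
{D, E, H}⁺ = {A, B, C, D, E, F, G, H}, which is every attribute, so {D, E, H} is a candidate key.
{E, F, H}⁺ = {A, B, C, D, E, F, G, H}, which is every attribute, so {E, F, H} is a candidate key.
Any other superkey properly contains one of these, so there are no further candidate keys.

{A}, {B, E, H}, {C, E, H}, {D, E, H}, {E, F, H}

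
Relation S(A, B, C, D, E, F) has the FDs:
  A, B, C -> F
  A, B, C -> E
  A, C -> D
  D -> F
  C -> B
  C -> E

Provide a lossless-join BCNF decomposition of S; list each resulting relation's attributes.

Candidate key of the original relation: {A, C}.
In {A, B, C, D, E, F}, {D} is not a superkey ({D}⁺ restricted to this set is {D, F}), so split on D -> F into {D, F} and {A, B, C, D, E}.
{D, F} has no BCNF violation.
In {A, B, C, D, E}, {C} is not a superkey ({C}⁺ restricted to this set is {B, C, E}), so split on C -> B, E into {B, C, E} and {A, C, D}.
{B, C, E} has no BCNF violation.
{A, C, D} has no BCNF violation.

{A, C, D}; {B, C, E}; {D, F}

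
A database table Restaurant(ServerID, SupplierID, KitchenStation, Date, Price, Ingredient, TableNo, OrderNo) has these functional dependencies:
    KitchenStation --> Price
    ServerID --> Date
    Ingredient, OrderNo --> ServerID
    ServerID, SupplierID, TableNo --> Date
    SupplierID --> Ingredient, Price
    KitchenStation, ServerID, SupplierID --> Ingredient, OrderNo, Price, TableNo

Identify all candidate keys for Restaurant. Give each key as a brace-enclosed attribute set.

{KitchenStation, OrderNo, SupplierID}, {KitchenStation, ServerID, SupplierID}

{KitchenStation, SupplierID} never appear on the right of any FD, so every key must include all of them.
{KitchenStation, OrderNo, SupplierID}⁺ = {Date, Ingredient, KitchenStation, OrderNo, Price, ServerID, SupplierID, TableNo} — all of the relation — so {KitchenStation, OrderNo, SupplierID} is a candidate key.
{KitchenStation, ServerID, SupplierID}⁺ = {Date, Ingredient, KitchenStation, OrderNo, Price, ServerID, SupplierID, TableNo} — all of the relation — so {KitchenStation, ServerID, SupplierID} is a candidate key.
Any other superkey properly contains one of these, so there are no further candidate keys.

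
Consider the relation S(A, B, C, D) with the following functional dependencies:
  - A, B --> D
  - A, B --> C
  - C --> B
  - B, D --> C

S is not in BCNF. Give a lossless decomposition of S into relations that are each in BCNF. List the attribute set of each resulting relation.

Candidate keys of the original relation: {A, B}, {A, C}.
Within {A, B, C, D}: {C}⁺ ∩ {A, B, C, D} = {B, C}, not the whole set, so C --> B violates BCNF; decompose into {B, C} and {A, C, D}.
{B, C} is in BCNF.
{A, C, D} is in BCNF.

{A, C, D}; {B, C}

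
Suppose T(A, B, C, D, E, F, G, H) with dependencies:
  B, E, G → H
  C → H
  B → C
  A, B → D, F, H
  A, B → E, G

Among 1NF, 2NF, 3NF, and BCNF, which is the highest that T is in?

Candidate key: {A, B}. Prime attributes: {A, B}.
B, E, G → H: {B, E, G}⁺ = {B, C, E, G, H}, which is not all of the attributes, so the left side is not a superkey — BCNF is violated.
Because {H} is non-prime and the left side of B, E, G → H is not a superkey, the relation is not in 3NF.
{B} is a proper subset of the key {A, B}, and {B}⁺ contains the non-prime attributes {C, H} — a partial dependency, so 2NF is violated.

1NF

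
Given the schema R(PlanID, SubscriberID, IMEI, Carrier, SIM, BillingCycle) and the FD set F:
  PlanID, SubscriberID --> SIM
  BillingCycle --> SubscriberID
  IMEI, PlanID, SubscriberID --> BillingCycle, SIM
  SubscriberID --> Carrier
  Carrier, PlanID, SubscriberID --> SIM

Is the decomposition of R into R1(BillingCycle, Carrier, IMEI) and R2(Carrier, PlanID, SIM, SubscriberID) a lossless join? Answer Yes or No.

No

The shared attributes are {Carrier} and {Carrier}⁺ = {Carrier}.
The closure covers neither R1 nor R2 entirely; the join is not lossless.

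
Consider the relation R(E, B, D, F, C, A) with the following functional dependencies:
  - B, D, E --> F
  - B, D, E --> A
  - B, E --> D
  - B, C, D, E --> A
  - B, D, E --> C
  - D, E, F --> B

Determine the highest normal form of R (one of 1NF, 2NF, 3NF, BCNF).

Candidate keys: {B, E}, {D, E, F}. Prime attributes: {B, D, E, F}.
Every FD has a superkey on the left, so the relation is in BCNF.

BCNF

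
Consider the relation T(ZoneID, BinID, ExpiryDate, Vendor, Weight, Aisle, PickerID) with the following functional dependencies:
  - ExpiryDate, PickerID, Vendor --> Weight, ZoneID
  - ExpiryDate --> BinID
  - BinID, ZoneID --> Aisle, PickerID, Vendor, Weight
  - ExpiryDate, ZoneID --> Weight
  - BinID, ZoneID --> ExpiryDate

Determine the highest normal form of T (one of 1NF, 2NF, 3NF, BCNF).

3NF

Candidate keys: {BinID, ZoneID}, {ExpiryDate, PickerID, Vendor}, {ExpiryDate, ZoneID}. Prime attributes: {BinID, ExpiryDate, PickerID, Vendor, ZoneID}.
For ExpiryDate --> BinID we have {ExpiryDate}⁺ = {BinID, ExpiryDate}; {ExpiryDate} is not a superkey, so BCNF fails.
Its right-hand attributes {BinID} are all prime, as are those of every other non-superkey FD — the relation is in 3NF.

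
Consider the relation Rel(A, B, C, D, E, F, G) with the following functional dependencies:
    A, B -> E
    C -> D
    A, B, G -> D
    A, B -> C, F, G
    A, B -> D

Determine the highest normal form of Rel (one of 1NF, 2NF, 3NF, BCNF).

2NF

Candidate key: {A, B}. Prime attributes: {A, B}.
For C -> D we have {C}⁺ = {C, D}; {C} is not a superkey, so BCNF fails.
Because {D} is non-prime and the left side of C -> D is not a superkey, the relation is not in 3NF.
Checking every proper subset of each key, none determines a non-prime attribute — 2NF is satisfied.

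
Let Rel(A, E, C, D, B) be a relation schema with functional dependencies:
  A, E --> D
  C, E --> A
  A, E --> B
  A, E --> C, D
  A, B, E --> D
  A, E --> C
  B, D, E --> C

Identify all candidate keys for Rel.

{E} never appears on the right of any FD, so every key must include it.
{A, E}⁺ = {A, B, C, D, E} — all of the relation — so {A, E} is a candidate key.
{C, E}⁺ = {A, B, C, D, E} — all of the relation — so {C, E} is a candidate key.
{B, D, E}⁺ = {A, B, C, D, E} — all of the relation — so {B, D, E} is a candidate key.
Any other superkey properly contains one of these, so there are no further candidate keys.

{A, E}, {B, D, E}, {C, E}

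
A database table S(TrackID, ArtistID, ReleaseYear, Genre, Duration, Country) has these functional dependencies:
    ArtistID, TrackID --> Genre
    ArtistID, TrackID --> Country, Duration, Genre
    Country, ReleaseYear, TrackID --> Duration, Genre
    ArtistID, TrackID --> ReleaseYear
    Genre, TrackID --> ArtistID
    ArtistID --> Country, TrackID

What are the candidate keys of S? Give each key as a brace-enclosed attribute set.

Closure of {ArtistID} is {ArtistID, Country, Duration, Genre, ReleaseYear, TrackID}, the whole schema; {ArtistID} is a candidate key.
Closure of {Genre, TrackID} is {ArtistID, Country, Duration, Genre, ReleaseYear, TrackID}, the whole schema; {Genre, TrackID} is a candidate key.
Closure of {Country, ReleaseYear, TrackID} is {ArtistID, Country, Duration, Genre, ReleaseYear, TrackID}, the whole schema; {Country, ReleaseYear, TrackID} is a candidate key.
No proper subset of any of these is a key, and no other minimal superkey exists.

{ArtistID}, {Country, ReleaseYear, TrackID}, {Genre, TrackID}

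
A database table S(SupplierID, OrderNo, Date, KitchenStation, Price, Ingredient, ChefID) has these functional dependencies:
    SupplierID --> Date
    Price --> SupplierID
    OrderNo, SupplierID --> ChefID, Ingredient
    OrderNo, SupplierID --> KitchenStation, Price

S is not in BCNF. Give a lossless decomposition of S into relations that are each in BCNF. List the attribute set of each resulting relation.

{ChefID, Ingredient, KitchenStation, OrderNo, Price}; {Date, SupplierID}; {Price, SupplierID}

Candidate keys of the original relation: {OrderNo, Price}, {OrderNo, SupplierID}.
Within {ChefID, Date, Ingredient, KitchenStation, OrderNo, Price, SupplierID}: {SupplierID}⁺ ∩ {ChefID, Date, Ingredient, KitchenStation, OrderNo, Price, SupplierID} = {Date, SupplierID}, not the whole set, so SupplierID --> Date violates BCNF; decompose into {Date, SupplierID} and {ChefID, Ingredient, KitchenStation, OrderNo, Price, SupplierID}.
{Date, SupplierID} is in BCNF.
Within {ChefID, Ingredient, KitchenStation, OrderNo, Price, SupplierID}: {Price}⁺ ∩ {ChefID, Ingredient, KitchenStation, OrderNo, Price, SupplierID} = {Price, SupplierID}, not the whole set, so Price --> SupplierID violates BCNF; decompose into {Price, SupplierID} and {ChefID, Ingredient, KitchenStation, OrderNo, Price}.
{Price, SupplierID} is in BCNF.
{ChefID, Ingredient, KitchenStation, OrderNo, Price} is in BCNF.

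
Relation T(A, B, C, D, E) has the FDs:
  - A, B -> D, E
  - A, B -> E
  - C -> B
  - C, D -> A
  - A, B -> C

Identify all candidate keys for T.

{A, B}⁺ = {A, B, C, D, E}, which is every attribute, so {A, B} is a candidate key.
{A, C}⁺ = {A, B, C, D, E}, which is every attribute, so {A, C} is a candidate key.
{C, D}⁺ = {A, B, C, D, E}, which is every attribute, so {C, D} is a candidate key.
Any other superkey properly contains one of these, so there are no further candidate keys.

{A, B}, {A, C}, {C, D}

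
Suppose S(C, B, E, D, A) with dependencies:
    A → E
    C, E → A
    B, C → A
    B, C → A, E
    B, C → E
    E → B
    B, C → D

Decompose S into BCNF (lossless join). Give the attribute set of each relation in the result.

Candidate keys of the original relation: {A, C}, {B, C}, {C, E}.
Within {A, B, C, D, E}: {A}⁺ ∩ {A, B, C, D, E} = {A, B, E}, not the whole set, so A → B, E violates BCNF; decompose into {A, B, E} and {A, C, D}.
Within {A, B, E}: {E}⁺ ∩ {A, B, E} = {B, E}, not the whole set, so E → B violates BCNF; decompose into {B, E} and {A, E}.
{B, E}: every determinant is a superkey — BCNF.
{A, E}: every determinant is a superkey — BCNF.
{A, C, D}: every determinant is a superkey — BCNF.

{A, C, D}; {A, E}; {B, E}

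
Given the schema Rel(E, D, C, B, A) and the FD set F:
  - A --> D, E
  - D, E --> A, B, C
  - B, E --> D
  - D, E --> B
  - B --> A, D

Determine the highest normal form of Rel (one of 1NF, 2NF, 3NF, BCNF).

BCNF

Candidate keys: {A}, {B}, {D, E}. Prime attributes: {A, B, D, E}.
Each dependency's left side is a superkey — BCNF holds.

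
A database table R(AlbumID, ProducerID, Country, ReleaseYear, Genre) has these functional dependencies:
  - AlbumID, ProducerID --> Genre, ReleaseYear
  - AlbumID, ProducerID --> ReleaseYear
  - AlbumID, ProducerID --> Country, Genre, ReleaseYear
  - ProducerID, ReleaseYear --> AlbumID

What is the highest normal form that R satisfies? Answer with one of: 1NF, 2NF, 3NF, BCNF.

Candidate keys: {AlbumID, ProducerID}, {ProducerID, ReleaseYear}. Prime attributes: {AlbumID, ProducerID, ReleaseYear}.
The left-hand side of every FD is a superkey, so BCNF is satisfied.

BCNF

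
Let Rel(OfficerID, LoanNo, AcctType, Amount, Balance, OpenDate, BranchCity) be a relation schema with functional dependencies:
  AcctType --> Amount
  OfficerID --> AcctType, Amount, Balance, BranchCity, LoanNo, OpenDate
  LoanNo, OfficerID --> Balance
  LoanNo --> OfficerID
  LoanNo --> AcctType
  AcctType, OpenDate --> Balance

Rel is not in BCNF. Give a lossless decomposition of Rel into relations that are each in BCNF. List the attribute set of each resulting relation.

Candidate keys of the original relation: {LoanNo}, {OfficerID}.
In {AcctType, Amount, Balance, BranchCity, LoanNo, OfficerID, OpenDate}, {AcctType} is not a superkey ({AcctType}⁺ restricted to this set is {AcctType, Amount}), so split on AcctType --> Amount into {AcctType, Amount} and {AcctType, Balance, BranchCity, LoanNo, OfficerID, OpenDate}.
{AcctType, Amount} is in BCNF.
In {AcctType, Balance, BranchCity, LoanNo, OfficerID, OpenDate}, {AcctType, OpenDate} is not a superkey ({AcctType, OpenDate}⁺ restricted to this set is {AcctType, Balance, OpenDate}), so split on AcctType, OpenDate --> Balance into {AcctType, Balance, OpenDate} and {AcctType, BranchCity, LoanNo, OfficerID, OpenDate}.
{AcctType, Balance, OpenDate} is in BCNF.
{AcctType, BranchCity, LoanNo, OfficerID, OpenDate} is in BCNF.

{AcctType, Amount}; {AcctType, Balance, OpenDate}; {AcctType, BranchCity, LoanNo, OfficerID, OpenDate}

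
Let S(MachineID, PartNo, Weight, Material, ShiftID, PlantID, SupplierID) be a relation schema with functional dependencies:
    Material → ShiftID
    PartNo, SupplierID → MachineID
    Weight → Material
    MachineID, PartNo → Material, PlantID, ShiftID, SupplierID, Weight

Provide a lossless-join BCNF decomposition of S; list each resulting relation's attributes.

Candidate keys of the original relation: {MachineID, PartNo}, {PartNo, SupplierID}.
Within {MachineID, Material, PartNo, PlantID, ShiftID, SupplierID, Weight}: {Material}⁺ ∩ {MachineID, Material, PartNo, PlantID, ShiftID, SupplierID, Weight} = {Material, ShiftID}, not the whole set, so Material → ShiftID violates BCNF; decompose into {Material, ShiftID} and {MachineID, Material, PartNo, PlantID, SupplierID, Weight}.
{Material, ShiftID} has no BCNF violation.
Within {MachineID, Material, PartNo, PlantID, SupplierID, Weight}: {Weight}⁺ ∩ {MachineID, Material, PartNo, PlantID, SupplierID, Weight} = {Material, Weight}, not the whole set, so Weight → Material violates BCNF; decompose into {Material, Weight} and {MachineID, PartNo, PlantID, SupplierID, Weight}.
{Material, Weight} has no BCNF violation.
{MachineID, PartNo, PlantID, SupplierID, Weight} has no BCNF violation.

{MachineID, PartNo, PlantID, SupplierID, Weight}; {Material, ShiftID}; {Material, Weight}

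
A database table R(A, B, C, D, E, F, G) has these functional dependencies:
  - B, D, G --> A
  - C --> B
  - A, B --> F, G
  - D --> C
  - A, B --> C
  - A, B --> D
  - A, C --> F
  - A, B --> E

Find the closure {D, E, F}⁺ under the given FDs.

{B, C, D, E, F}

Start with {D, E, F}.
D --> C applies; add {C} → now {C, D, E, F}.
C --> B applies; add {B} → now {B, C, D, E, F}.
No further FD applies.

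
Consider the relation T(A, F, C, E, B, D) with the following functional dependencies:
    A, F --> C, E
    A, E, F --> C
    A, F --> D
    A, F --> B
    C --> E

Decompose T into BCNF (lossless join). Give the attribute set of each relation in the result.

Candidate key of the original relation: {A, F}.
Within {A, B, C, D, E, F}: {C}⁺ ∩ {A, B, C, D, E, F} = {C, E}, not the whole set, so C --> E violates BCNF; decompose into {C, E} and {A, B, C, D, F}.
{C, E} is in BCNF.
{A, B, C, D, F} is in BCNF.

{A, B, C, D, F}; {C, E}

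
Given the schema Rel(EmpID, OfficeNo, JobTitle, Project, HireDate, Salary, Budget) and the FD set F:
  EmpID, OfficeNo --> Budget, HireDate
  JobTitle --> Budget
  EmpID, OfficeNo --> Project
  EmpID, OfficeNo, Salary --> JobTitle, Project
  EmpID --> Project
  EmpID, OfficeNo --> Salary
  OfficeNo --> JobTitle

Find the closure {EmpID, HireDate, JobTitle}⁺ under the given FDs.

{Budget, EmpID, HireDate, JobTitle, Project}

Start with {EmpID, HireDate, JobTitle}.
JobTitle --> Budget applies; add {Budget} → now {Budget, EmpID, HireDate, JobTitle}.
EmpID --> Project applies; add {Project} → now {Budget, EmpID, HireDate, JobTitle, Project}.
No further FD applies.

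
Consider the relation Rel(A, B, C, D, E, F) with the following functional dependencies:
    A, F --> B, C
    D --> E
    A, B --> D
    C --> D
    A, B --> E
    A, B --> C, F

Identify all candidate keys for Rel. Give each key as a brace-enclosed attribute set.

Attributes never on any right-hand side: {A} — every candidate key must contain it.
{A, B} is a candidate key since {A, B}⁺ = {A, B, C, D, E, F} covers every attribute.
{A, F} is a candidate key since {A, F}⁺ = {A, B, C, D, E, F} covers every attribute.
These are minimal and exhaustive — every other superkey contains one of them.

{A, B}, {A, F}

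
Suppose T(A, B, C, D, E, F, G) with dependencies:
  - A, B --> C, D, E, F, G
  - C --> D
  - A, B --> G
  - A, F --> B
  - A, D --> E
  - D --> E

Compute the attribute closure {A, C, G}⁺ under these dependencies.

Start with {A, C, G}.
C --> D applies; add {D} → now {A, C, D, G}.
A, D --> E applies; add {E} → now {A, C, D, E, G}.
No further FD applies.

{A, C, D, E, G}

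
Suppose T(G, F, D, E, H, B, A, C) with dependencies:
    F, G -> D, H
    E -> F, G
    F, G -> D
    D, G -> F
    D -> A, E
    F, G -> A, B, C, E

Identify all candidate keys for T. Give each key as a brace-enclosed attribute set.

{D}⁺ = {A, B, C, D, E, F, G, H}, which is every attribute, so {D} is a candidate key.
{E}⁺ = {A, B, C, D, E, F, G, H}, which is every attribute, so {E} is a candidate key.
{F, G}⁺ = {A, B, C, D, E, F, G, H}, which is every attribute, so {F, G} is a candidate key.
Any other superkey properly contains one of these, so there are no further candidate keys.

{D}, {E}, {F, G}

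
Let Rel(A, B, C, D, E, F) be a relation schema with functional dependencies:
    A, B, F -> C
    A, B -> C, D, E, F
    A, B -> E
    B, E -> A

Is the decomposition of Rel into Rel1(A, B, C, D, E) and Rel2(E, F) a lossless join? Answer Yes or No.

Rel1 ∩ Rel2 = {E}; its closure under F is {E}.
The closure covers neither Rel1 nor Rel2 entirely; the join is not lossless.

No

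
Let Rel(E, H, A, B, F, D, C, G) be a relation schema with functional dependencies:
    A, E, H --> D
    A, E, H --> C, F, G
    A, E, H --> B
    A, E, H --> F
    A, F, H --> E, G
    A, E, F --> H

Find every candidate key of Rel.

{A} never appears on the right of any FD, so every key must include it.
{A, E, F}⁺ = {A, B, C, D, E, F, G, H} — all of the relation — so {A, E, F} is a candidate key.
{A, E, H}⁺ = {A, B, C, D, E, F, G, H} — all of the relation — so {A, E, H} is a candidate key.
{A, F, H}⁺ = {A, B, C, D, E, F, G, H} — all of the relation — so {A, F, H} is a candidate key.
Any other superkey properly contains one of these, so there are no further candidate keys.

{A, E, F}, {A, E, H}, {A, F, H}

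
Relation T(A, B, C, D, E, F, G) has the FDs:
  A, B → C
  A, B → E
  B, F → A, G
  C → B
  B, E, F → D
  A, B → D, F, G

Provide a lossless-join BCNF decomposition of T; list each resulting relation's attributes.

Candidate keys of the original relation: {A, B}, {A, C}, {B, F}, {C, F}.
In {A, B, C, D, E, F, G}, {C} is not a superkey ({C}⁺ restricted to this set is {B, C}), so split on C → B into {B, C} and {A, C, D, E, F, G}.
{B, C}: every determinant is a superkey — BCNF.
{A, C, D, E, F, G}: every determinant is a superkey — BCNF.

{A, C, D, E, F, G}; {B, C}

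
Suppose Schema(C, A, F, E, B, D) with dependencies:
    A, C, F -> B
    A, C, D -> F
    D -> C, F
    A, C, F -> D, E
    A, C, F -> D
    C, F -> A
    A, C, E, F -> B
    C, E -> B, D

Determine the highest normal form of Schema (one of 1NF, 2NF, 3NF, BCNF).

Candidate keys: {C, E}, {C, F}, {D}. Prime attributes: {C, D, E, F}.
The left-hand side of every FD is a superkey, so BCNF is satisfied.

BCNF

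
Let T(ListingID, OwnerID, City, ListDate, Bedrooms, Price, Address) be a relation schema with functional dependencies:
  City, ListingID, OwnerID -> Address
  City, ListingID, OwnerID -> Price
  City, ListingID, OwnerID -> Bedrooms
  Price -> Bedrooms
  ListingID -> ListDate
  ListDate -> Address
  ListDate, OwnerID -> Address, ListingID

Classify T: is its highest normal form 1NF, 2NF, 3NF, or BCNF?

1NF

Candidate keys: {City, ListDate, OwnerID}, {City, ListingID, OwnerID}. Prime attributes: {City, ListDate, ListingID, OwnerID}.
Price -> Bedrooms: {Price}⁺ = {Bedrooms, Price}, which is not all of the attributes, so the left side is not a superkey — BCNF is violated.
Price -> Bedrooms determines the non-prime attribute {Bedrooms} from a non-superkey — 3NF is violated.
The proper key subset {ListDate} of {City, ListDate, OwnerID} determines non-prime {Address}, so the relation is not even in 2NF.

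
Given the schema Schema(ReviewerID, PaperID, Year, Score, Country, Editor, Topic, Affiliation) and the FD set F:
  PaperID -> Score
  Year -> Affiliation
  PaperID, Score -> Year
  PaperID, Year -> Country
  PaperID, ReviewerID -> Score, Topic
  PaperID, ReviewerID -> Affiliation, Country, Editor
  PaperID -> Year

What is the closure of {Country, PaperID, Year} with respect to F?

{Affiliation, Country, PaperID, Score, Year}

Start with {Country, PaperID, Year}.
PaperID -> Score applies; add {Score} → now {Country, PaperID, Score, Year}.
Year -> Affiliation applies; add {Affiliation} → now {Affiliation, Country, PaperID, Score, Year}.
No further FD applies.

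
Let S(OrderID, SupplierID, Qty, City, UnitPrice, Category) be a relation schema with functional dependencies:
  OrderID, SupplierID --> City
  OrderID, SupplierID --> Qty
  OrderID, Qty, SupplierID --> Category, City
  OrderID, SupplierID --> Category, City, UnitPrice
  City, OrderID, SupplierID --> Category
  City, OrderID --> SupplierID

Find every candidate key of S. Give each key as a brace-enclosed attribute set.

No FD produces {OrderID}, so it must be in every candidate key.
{City, OrderID} is a candidate key since {City, OrderID}⁺ = {Category, City, OrderID, Qty, SupplierID, UnitPrice} covers every attribute.
{OrderID, SupplierID} is a candidate key since {OrderID, SupplierID}⁺ = {Category, City, OrderID, Qty, SupplierID, UnitPrice} covers every attribute.
Any other superkey properly contains one of these, so there are no further candidate keys.

{City, OrderID}, {OrderID, SupplierID}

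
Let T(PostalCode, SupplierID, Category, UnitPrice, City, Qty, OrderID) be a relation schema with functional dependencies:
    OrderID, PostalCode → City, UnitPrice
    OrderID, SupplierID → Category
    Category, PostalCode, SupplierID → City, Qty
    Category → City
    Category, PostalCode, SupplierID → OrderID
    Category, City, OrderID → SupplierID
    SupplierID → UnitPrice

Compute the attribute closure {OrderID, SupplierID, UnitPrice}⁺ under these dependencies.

Start with {OrderID, SupplierID, UnitPrice}.
OrderID, SupplierID → Category applies; add {Category} → now {Category, OrderID, SupplierID, UnitPrice}.
Category → City applies; add {City} → now {Category, City, OrderID, SupplierID, UnitPrice}.
No further FD applies.

{Category, City, OrderID, SupplierID, UnitPrice}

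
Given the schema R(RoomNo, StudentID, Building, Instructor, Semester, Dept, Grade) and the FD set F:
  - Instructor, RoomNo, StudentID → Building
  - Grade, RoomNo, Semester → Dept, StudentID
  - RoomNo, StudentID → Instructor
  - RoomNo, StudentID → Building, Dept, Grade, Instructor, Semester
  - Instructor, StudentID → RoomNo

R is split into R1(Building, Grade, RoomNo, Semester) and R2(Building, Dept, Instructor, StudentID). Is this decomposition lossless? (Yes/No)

No

R1 ∩ R2 = {Building}; its closure under F is {Building}.
Neither R1 nor R2 is contained in that closure, so the decomposition is lossy.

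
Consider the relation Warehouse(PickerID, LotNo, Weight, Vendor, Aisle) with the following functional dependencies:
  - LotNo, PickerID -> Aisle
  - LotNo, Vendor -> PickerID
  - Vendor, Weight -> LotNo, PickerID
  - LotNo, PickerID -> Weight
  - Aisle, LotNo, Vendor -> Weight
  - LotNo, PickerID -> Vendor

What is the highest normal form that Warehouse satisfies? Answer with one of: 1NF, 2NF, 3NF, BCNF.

BCNF

Candidate keys: {LotNo, PickerID}, {LotNo, Vendor}, {Vendor, Weight}. Prime attributes: {LotNo, PickerID, Vendor, Weight}.
The left-hand side of every FD is a superkey, so BCNF is satisfied.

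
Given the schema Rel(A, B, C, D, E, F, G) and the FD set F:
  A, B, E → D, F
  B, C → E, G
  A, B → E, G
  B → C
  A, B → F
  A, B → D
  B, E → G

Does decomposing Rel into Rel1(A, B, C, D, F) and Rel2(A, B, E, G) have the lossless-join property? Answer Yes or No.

Yes

Rel1 ∩ Rel2 = {A, B}; its closure under F is {A, B, C, D, E, F, G}.
Rel1 is contained in that closure, so Rel1 ∩ Rel2 → Rel1 holds and the join is lossless.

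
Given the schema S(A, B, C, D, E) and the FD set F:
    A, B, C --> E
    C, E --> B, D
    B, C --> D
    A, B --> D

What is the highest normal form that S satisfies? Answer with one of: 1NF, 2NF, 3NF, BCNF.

Candidate keys: {A, B, C}, {A, C, E}. Prime attributes: {A, B, C, E}.
C, E --> B, D breaks BCNF: {C, E}⁺ = {B, C, D, E}, so {C, E} is not a superkey.
C, E --> B, D has non-prime {D} on the right and a non-superkey on the left, so 3NF fails.
The proper key subset {A, B} of {A, B, C} determines non-prime {D}, so the relation is not even in 2NF.

1NF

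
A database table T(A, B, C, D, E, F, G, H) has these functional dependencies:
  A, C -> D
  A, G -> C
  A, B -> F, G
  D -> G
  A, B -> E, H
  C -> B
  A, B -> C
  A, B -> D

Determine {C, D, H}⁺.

Start with {C, D, H}.
D -> G applies; add {G} → now {C, D, G, H}.
C -> B applies; add {B} → now {B, C, D, G, H}.
No further FD applies.

{B, C, D, G, H}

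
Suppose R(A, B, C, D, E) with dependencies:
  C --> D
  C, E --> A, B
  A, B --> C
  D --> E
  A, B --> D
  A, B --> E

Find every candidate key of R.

{A, B}, {C}

{C} is a candidate key since {C}⁺ = {A, B, C, D, E} covers every attribute.
{A, B} is a candidate key since {A, B}⁺ = {A, B, C, D, E} covers every attribute.
Any other superkey properly contains one of these, so there are no further candidate keys.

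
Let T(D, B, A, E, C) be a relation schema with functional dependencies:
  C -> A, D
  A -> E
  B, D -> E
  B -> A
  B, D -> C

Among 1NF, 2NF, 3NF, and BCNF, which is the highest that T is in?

1NF

Candidate keys: {B, C}, {B, D}. Prime attributes: {B, C, D}.
C -> A, D: {C}⁺ = {A, C, D, E}, which is not all of the attributes, so the left side is not a superkey — BCNF is violated.
C -> A, D has non-prime {A} on the right and a non-superkey on the left, so 3NF fails.
{B} is a proper subset of the key {B, C}, and {B}⁺ contains the non-prime attributes {A, E} — a partial dependency, so 2NF is violated.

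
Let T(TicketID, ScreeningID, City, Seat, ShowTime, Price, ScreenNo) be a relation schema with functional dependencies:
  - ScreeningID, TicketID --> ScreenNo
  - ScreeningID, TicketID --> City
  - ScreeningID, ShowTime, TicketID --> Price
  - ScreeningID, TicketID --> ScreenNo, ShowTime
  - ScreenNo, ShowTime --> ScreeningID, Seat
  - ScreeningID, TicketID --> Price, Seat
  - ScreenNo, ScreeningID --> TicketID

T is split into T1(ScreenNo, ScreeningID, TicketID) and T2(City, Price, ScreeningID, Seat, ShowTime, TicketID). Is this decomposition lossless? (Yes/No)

Yes

T1 ∩ T2 = {ScreeningID, TicketID}; its closure under F is {City, Price, ScreenNo, ScreeningID, Seat, ShowTime, TicketID}.
Since T1 ⊆ {City, Price, ScreenNo, ScreeningID, Seat, ShowTime, TicketID}, the intersection is a superkey of T1; the decomposition is lossless.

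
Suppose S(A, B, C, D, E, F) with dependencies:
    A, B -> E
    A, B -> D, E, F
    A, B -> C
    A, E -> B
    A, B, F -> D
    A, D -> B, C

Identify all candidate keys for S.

{A, B}, {A, D}, {A, E}

No FD produces {A}, so it must be in every candidate key.
{A, B}⁺ = {A, B, C, D, E, F}, which is every attribute, so {A, B} is a candidate key.
{A, D}⁺ = {A, B, C, D, E, F}, which is every attribute, so {A, D} is a candidate key.
{A, E}⁺ = {A, B, C, D, E, F}, which is every attribute, so {A, E} is a candidate key.
These are minimal and exhaustive — every other superkey contains one of them.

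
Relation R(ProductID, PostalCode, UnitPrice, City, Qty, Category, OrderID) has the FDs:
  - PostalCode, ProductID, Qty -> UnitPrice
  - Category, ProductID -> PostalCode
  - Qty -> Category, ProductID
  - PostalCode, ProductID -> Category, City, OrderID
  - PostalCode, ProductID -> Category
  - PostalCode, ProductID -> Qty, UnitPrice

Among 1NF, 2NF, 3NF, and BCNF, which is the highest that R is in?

Candidate keys: {Category, ProductID}, {PostalCode, ProductID}, {Qty}. Prime attributes: {Category, PostalCode, ProductID, Qty}.
Every FD has a superkey on the left, so the relation is in BCNF.

BCNF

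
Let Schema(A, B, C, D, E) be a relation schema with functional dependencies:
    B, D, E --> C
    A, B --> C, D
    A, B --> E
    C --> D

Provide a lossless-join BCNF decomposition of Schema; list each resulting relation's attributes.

Candidate key of the original relation: {A, B}.
Within {A, B, C, D, E}: {B, D, E}⁺ ∩ {A, B, C, D, E} = {B, C, D, E}, not the whole set, so B, D, E --> C violates BCNF; decompose into {B, C, D, E} and {A, B, D, E}.
Within {B, C, D, E}: {C}⁺ ∩ {B, C, D, E} = {C, D}, not the whole set, so C --> D violates BCNF; decompose into {C, D} and {B, C, E}.
{C, D} is in BCNF.
{B, C, E} is in BCNF.
{A, B, D, E} is in BCNF.

{A, B, D, E}; {B, C, E}; {C, D}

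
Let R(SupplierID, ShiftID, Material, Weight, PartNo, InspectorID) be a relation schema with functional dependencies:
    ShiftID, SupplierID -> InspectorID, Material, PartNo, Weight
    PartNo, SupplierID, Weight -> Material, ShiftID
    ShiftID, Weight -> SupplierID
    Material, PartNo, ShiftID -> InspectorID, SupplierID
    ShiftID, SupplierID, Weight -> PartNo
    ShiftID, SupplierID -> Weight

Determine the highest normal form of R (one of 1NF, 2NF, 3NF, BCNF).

Candidate keys: {Material, PartNo, ShiftID}, {PartNo, SupplierID, Weight}, {ShiftID, SupplierID}, {ShiftID, Weight}. Prime attributes: {Material, PartNo, ShiftID, SupplierID, Weight}.
The left-hand side of every FD is a superkey, so BCNF is satisfied.

BCNF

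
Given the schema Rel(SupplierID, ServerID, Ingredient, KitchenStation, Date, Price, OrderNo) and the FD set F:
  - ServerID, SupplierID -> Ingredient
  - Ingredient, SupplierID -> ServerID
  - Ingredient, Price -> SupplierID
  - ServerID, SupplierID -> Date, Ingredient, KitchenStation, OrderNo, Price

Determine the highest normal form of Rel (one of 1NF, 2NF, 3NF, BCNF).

Candidate keys: {Ingredient, Price}, {Ingredient, SupplierID}, {ServerID, SupplierID}. Prime attributes: {Ingredient, Price, ServerID, SupplierID}.
Every FD has a superkey on the left, so the relation is in BCNF.

BCNF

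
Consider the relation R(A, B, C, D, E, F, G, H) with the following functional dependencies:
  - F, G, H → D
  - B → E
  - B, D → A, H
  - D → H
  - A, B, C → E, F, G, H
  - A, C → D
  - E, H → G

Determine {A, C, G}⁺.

{A, C, D, G, H}

Start with {A, C, G}.
A, C → D applies; add {D} → now {A, C, D, G}.
D → H applies; add {H} → now {A, C, D, G, H}.
No further FD applies.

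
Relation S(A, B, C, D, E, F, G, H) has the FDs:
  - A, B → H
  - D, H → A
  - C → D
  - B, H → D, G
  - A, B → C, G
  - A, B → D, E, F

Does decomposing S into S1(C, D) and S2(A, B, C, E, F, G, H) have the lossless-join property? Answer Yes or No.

Common attributes: {C}; their closure is {C, D}.
This includes all of S1, so the common attributes are a superkey of S1 — the join is lossless.

Yes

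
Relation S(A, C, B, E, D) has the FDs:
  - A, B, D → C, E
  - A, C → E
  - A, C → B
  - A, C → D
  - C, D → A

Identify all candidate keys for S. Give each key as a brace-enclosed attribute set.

{A, B, D}, {A, C}, {C, D}

{A, C} is a candidate key since {A, C}⁺ = {A, B, C, D, E} covers every attribute.
{C, D} is a candidate key since {C, D}⁺ = {A, B, C, D, E} covers every attribute.
{A, B, D} is a candidate key since {A, B, D}⁺ = {A, B, C, D, E} covers every attribute.
No proper subset of any of these is a key, and no other minimal superkey exists.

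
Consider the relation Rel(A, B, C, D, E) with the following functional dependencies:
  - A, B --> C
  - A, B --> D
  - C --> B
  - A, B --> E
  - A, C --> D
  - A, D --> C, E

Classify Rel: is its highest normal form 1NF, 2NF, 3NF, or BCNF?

3NF

Candidate keys: {A, B}, {A, C}, {A, D}. Prime attributes: {A, B, C, D}.
C --> B breaks BCNF: {C}⁺ = {B, C}, so {C} is not a superkey.
Since {B} ⊆ prime attributes and every other non-superkey FD also has a prime right side, the schema is in 3NF.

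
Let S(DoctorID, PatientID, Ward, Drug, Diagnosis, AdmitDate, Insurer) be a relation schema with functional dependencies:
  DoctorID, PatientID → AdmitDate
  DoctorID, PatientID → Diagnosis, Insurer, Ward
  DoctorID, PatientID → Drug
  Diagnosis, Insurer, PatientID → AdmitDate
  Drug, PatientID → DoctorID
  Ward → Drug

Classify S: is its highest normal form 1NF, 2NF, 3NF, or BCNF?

2NF

Candidate keys: {DoctorID, PatientID}, {Drug, PatientID}, {PatientID, Ward}. Prime attributes: {DoctorID, Drug, PatientID, Ward}.
For Diagnosis, Insurer, PatientID → AdmitDate we have {Diagnosis, Insurer, PatientID}⁺ = {AdmitDate, Diagnosis, Insurer, PatientID}; {Diagnosis, Insurer, PatientID} is not a superkey, so BCNF fails.
Diagnosis, Insurer, PatientID → AdmitDate has non-prime {AdmitDate} on the right and a non-superkey on the left, so 3NF fails.
No non-prime attribute depends on a proper subset of any candidate key, so 2NF holds.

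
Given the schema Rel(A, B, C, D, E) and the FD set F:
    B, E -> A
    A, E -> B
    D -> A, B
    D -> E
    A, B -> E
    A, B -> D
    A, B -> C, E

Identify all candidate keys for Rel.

{A, B}, {A, E}, {B, E}, {D}

{D}⁺ = {A, B, C, D, E}, which is every attribute, so {D} is a candidate key.
{A, B}⁺ = {A, B, C, D, E}, which is every attribute, so {A, B} is a candidate key.
{A, E}⁺ = {A, B, C, D, E}, which is every attribute, so {A, E} is a candidate key.
{B, E}⁺ = {A, B, C, D, E}, which is every attribute, so {B, E} is a candidate key.
These are minimal and exhaustive — every other superkey contains one of them.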